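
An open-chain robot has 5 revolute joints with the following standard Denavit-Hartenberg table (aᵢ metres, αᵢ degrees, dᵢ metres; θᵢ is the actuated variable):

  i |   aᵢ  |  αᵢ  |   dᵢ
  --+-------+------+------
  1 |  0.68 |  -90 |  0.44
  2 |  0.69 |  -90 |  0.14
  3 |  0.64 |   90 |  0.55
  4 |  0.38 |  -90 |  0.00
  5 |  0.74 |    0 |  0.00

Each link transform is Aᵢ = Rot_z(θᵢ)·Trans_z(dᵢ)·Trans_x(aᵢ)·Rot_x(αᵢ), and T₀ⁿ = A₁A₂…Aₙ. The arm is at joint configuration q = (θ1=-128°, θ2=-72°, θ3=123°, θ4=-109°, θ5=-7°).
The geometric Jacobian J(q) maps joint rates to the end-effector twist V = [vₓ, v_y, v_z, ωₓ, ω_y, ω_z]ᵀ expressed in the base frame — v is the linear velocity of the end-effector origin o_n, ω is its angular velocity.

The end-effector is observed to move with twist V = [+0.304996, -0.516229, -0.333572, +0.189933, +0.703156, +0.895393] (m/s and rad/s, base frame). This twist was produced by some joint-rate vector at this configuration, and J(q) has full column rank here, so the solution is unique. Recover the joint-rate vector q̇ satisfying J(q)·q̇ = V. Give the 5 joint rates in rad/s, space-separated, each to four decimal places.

o_n = [-0.3522, -0.2208, 1.1803]
J₁: ẑ×o_n = [0.2208, -0.3522, 0.0000], ω = ẑ
J2: z=[0.7880, -0.6157, 0.0000] o=[-0.4186, -0.5358, 0.4400] → [-0.4558, -0.5833, 0.2892, 0.7880, -0.6157, 0.0000]
J3: z=[-0.5855, -0.7494, -0.3090] o=[-0.4396, -0.7901, 1.0962] → [0.1129, 0.0222, -0.2678, -0.5855, -0.7494, -0.3090]
J4: z=[-0.5887, 0.1311, 0.7976] o=[-1.1183, -0.7869, 0.5948] → [-0.3748, 0.9558, -0.4337, -0.5887, 0.1311, 0.7976]
J5: z=[-0.3363, 0.8576, -0.3892] o=[-0.8390, -0.5979, 0.7699] → [0.4987, -0.0514, -0.5443, -0.3363, 0.8576, -0.3892]
q̇ = J⁺·V = [0.9810, 0.5360, -0.3210, 0.2040, 0.8930]

0.9810 0.5360 -0.3210 0.2040 0.8930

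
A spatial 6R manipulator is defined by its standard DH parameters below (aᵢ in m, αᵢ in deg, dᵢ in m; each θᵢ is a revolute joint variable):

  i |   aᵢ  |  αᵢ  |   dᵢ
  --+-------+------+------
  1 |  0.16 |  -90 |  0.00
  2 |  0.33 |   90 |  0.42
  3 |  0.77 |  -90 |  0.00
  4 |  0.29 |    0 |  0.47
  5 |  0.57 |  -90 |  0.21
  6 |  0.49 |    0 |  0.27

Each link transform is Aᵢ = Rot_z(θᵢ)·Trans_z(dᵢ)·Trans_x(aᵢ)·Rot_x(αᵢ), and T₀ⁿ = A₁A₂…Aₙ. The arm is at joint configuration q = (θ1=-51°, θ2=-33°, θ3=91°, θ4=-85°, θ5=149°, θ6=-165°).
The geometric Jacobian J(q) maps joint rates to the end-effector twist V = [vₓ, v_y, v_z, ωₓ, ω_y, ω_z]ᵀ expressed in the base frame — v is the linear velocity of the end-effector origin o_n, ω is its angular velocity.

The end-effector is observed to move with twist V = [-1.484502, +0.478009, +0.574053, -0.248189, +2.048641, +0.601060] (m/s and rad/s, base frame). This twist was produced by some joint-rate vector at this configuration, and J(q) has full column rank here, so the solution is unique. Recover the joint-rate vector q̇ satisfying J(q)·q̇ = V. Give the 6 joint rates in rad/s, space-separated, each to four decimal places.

o_n = [0.5927, 0.8584, -0.1951]
J₁: ẑ×o_n = [-0.8584, 0.5927, 0.0000], ω = ẑ
J2: z=[0.7771, 0.6293, 0.0000] o=[0.1007, -0.1243, 0.0000] → [-0.1228, 0.1517, 0.4540, 0.7771, 0.6293, 0.0000]
J3: z=[-0.3428, 0.4233, 0.8387] o=[0.6013, -0.0751, 0.1797] → [-0.9415, -0.1356, -0.3163, -0.3428, 0.4233, 0.8387]
J4: z=[-0.5413, 0.6407, -0.5446] o=[1.1925, 0.4181, 0.1724] → [0.0042, 0.1276, 0.1460, -0.5413, 0.6407, -0.5446]
J5: z=[-0.5413, 0.6407, -0.5446] o=[0.8585, 0.8577, 0.1585] → [-0.2263, -0.0467, 0.1699, -0.5413, 0.6407, -0.5446]
J6: z=[-0.5399, -0.7613, -0.3591] o=[1.1123, 0.9355, -0.3879] → [-0.1744, 0.2906, -0.3539, -0.5399, -0.7613, -0.3591]
q̇ = J⁺·V = [0.8730, 0.7470, 0.5400, 0.6750, 0.9330, -0.4200]

0.8730 0.7470 0.5400 0.6750 0.9330 -0.4200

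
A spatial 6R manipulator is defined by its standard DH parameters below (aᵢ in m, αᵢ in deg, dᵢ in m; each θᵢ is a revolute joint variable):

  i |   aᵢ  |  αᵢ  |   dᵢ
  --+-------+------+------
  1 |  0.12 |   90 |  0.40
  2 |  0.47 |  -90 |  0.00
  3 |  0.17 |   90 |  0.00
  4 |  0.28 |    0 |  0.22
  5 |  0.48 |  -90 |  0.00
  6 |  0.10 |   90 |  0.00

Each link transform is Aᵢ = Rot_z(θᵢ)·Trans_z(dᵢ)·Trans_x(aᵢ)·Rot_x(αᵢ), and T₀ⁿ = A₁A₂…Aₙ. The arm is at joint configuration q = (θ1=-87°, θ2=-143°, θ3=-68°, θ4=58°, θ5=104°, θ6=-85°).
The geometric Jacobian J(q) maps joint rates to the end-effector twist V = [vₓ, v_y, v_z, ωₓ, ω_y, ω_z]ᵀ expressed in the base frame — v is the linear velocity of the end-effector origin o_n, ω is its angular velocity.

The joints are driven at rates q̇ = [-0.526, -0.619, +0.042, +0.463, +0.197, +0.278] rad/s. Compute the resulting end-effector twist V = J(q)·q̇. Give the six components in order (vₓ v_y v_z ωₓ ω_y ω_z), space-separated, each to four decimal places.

o_n = [0.0296, -0.2577, 0.0183]
J₁: ẑ×o_n = [0.2577, 0.0296, -0.0000], ω = ẑ
J2: z=[-0.9986, -0.0523, 0.0000] o=[0.0063, -0.1198, 0.4000] → [0.0200, -0.3812, 0.1389, -0.9986, -0.0523, 0.0000]
J3: z=[0.0315, -0.6010, -0.7986] o=[-0.0134, 0.2550, 0.1171] → [-0.3500, -0.0312, 0.0096, 0.0315, -0.6010, -0.7986]
J4: z=[-0.3353, -0.7591, 0.5580] o=[-0.1734, 0.2975, 0.0788] → [0.3558, 0.0930, 0.3403, -0.3353, -0.7591, 0.5580]
J5: z=[-0.3353, -0.7591, 0.5580] o=[-0.3794, 0.0250, -0.0215] → [0.1276, 0.2415, 0.4052, -0.3353, -0.7591, 0.5580]
J6: z=[0.2610, 0.4942, 0.8292] o=[0.0551, -0.1784, -0.0371] → [0.0931, -0.0356, -0.0081, 0.2610, 0.4942, 0.8292]
V = J·q̇ = [0.0531, 0.2999, 0.1496, 0.4707, -0.3564, 0.0393]

0.0531 0.2999 0.1496 0.4707 -0.3564 0.0393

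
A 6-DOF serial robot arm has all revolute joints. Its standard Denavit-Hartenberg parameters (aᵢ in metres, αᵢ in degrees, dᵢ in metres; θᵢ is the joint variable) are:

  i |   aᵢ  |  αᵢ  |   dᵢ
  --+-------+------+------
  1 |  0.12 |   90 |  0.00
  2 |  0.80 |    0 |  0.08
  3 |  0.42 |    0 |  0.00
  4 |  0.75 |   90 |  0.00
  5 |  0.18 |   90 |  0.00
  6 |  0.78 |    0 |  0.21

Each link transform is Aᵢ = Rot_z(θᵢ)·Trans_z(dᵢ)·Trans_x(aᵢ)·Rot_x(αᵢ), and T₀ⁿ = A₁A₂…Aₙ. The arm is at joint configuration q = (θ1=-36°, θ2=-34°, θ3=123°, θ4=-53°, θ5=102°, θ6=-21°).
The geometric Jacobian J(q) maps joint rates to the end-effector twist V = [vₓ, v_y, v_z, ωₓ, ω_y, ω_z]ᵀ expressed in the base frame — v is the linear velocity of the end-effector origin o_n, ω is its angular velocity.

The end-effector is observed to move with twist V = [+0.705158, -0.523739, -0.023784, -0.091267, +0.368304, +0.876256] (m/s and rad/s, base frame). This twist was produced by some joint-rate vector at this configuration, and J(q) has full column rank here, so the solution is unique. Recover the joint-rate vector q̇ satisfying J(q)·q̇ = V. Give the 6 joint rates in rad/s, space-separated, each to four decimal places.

0.0390 -0.2830 0.2270 -0.2430 -0.8480 0.2630

o_n = [0.4135, -1.5514, 0.6493]
J₁: ẑ×o_n = [1.5514, 0.4135, -0.0000], ω = ẑ
J2: z=[-0.5878, -0.8090, 0.0000] o=[0.0971, -0.0705, 0.0000] → [-0.5253, 0.3817, 1.1264, -0.5878, -0.8090, 0.0000]
J3: z=[-0.5878, -0.8090, 0.0000] o=[0.5866, -0.5251, -0.4474] → [-0.8872, 0.6446, 0.4632, -0.5878, -0.8090, 0.0000]
J4: z=[-0.5878, -0.8090, 0.0000] o=[0.5926, -0.5294, -0.0274] → [-0.5475, 0.3978, 0.4559, -0.5878, -0.8090, 0.0000]
J5: z=[0.4755, -0.3455, -0.8090] o=[1.0834, -0.8860, 0.4134] → [-0.6198, 0.4298, -0.5478, 0.4755, -0.3455, -0.8090]
J6: z=[0.5180, -0.6333, 0.5749] o=[0.9555, -1.0107, 0.3914] → [0.1475, -0.4451, -0.6233, 0.5180, -0.6333, 0.5749]
q̇ = J⁺·V = [0.0390, -0.2830, 0.2270, -0.2430, -0.8480, 0.2630]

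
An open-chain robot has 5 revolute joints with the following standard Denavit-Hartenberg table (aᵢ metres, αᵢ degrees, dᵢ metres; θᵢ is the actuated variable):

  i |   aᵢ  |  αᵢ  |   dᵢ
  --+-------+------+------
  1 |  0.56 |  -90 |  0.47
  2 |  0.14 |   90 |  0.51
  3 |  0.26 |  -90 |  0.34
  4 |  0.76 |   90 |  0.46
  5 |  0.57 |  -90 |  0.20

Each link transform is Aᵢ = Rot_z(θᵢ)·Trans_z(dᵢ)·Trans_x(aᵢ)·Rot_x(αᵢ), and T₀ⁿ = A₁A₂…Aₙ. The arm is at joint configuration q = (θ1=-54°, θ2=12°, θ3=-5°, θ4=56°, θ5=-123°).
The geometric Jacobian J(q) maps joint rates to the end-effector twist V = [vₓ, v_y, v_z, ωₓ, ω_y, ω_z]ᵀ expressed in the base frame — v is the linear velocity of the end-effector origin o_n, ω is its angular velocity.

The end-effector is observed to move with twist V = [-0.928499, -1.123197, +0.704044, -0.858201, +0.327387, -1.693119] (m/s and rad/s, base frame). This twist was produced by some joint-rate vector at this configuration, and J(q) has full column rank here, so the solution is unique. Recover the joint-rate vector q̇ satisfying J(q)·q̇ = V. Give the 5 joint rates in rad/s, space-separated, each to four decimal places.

o_n = [1.1566, -0.8552, 0.3784]
J₁: ẑ×o_n = [0.8552, 1.1566, -0.0000], ω = ẑ
J2: z=[0.8090, 0.5878, 0.0000] o=[0.3292, -0.4530, 0.4700] → [-0.0539, 0.0741, -0.8117, 0.8090, 0.5878, 0.0000]
J3: z=[0.1222, -0.1682, 0.9781] o=[0.8223, -0.2641, 0.4409] → [0.5888, 0.3347, -0.0160, 0.1222, -0.1682, 0.9781]
J4: z=[0.8560, 0.5166, -0.0181] o=[0.9944, -0.5395, 0.7196] → [-0.1820, 0.2892, -0.3540, 0.8560, 0.5166, -0.0181]
J5: z=[0.4847, -0.7901, 0.3753] o=[1.5246, -0.5527, 0.0070] → [-0.1799, -0.3181, -0.4374, 0.4847, -0.7901, 0.3753]
q̇ = J⁺·V = [-0.9700, -0.4110, -0.4680, -0.1430, -0.7140]

-0.9700 -0.4110 -0.4680 -0.1430 -0.7140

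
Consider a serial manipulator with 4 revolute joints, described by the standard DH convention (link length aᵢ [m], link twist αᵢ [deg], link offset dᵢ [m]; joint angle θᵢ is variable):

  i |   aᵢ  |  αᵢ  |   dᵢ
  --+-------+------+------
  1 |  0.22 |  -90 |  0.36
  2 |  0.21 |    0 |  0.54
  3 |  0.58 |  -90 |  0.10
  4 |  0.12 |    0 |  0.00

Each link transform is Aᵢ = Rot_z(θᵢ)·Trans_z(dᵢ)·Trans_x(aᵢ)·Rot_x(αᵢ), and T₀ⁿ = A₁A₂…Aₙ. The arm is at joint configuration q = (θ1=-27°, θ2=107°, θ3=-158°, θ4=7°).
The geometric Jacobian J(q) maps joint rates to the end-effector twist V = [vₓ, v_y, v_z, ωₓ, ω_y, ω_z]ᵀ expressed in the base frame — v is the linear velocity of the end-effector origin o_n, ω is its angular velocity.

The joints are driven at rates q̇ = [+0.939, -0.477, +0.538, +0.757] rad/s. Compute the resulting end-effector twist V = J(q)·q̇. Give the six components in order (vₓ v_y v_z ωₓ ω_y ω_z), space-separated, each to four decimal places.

o_n = [0.8172, 0.2855, 0.7025]
J₁: ẑ×o_n = [-0.2855, 0.8172, 0.0000], ω = ẑ
J2: z=[0.4540, 0.8910, 0.0000] o=[0.1960, -0.0999, 0.3600] → [0.3052, -0.1555, -0.3786, 0.4540, 0.8910, 0.0000]
J3: z=[0.4540, 0.8910, 0.0000] o=[0.3865, 0.4091, 0.1592] → [0.4841, -0.2467, -0.4400, 0.4540, 0.8910, 0.0000]
J4: z=[0.6924, -0.3528, -0.6293] o=[0.7571, 0.3325, 0.6099] → [-0.0623, -0.1019, -0.0114, 0.6924, -0.3528, -0.6293]
V = J·q̇ = [-0.2003, 0.6317, -0.0647, 0.5519, -0.2127, 0.4626]

-0.2003 0.6317 -0.0647 0.5519 -0.2127 0.4626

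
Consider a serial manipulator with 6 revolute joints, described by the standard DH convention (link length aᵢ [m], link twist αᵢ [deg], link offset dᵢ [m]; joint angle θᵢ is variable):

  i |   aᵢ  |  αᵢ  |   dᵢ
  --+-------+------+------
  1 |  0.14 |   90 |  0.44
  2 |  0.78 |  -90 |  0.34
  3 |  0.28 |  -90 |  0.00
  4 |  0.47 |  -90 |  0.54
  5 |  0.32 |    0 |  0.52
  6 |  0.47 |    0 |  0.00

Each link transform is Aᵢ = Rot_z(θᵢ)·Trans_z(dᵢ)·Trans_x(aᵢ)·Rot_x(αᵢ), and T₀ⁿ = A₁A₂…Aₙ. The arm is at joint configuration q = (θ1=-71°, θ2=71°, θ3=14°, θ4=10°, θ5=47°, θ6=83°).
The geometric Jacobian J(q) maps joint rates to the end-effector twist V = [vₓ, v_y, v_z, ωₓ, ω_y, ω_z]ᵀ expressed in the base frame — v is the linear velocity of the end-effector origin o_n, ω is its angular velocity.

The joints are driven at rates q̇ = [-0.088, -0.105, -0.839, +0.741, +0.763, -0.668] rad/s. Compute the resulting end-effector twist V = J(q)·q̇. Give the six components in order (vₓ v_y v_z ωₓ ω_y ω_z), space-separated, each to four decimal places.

o_n = [0.1258, -1.1474, 1.5242]
J₁: ẑ×o_n = [1.1474, 0.1258, -0.0000], ω = ẑ
J2: z=[-0.9455, -0.3256, 0.0000] o=[0.0456, -0.1324, 0.4400] → [-0.3530, 1.0252, 0.9859, -0.9455, -0.3256, 0.0000]
J3: z=[-0.3078, 0.8940, 0.3256] o=[-0.1932, -0.4832, 1.1775] → [0.5262, 0.2106, -0.0808, -0.3078, 0.8940, 0.3256]
J4: z=[0.8918, 0.3904, -0.2287] o=[-0.1004, -0.5448, 1.4344] → [-0.1028, -0.1319, -0.6257, 0.8918, 0.3904, -0.2287]
J5: z=[0.2456, -0.8422, -0.4799] o=[0.5598, -0.5087, 1.7089] → [-0.1510, 0.2536, -0.5223, 0.2456, -0.8422, -0.4799]
J6: z=[0.2456, -0.8422, -0.4799] o=[0.5617, -1.1192, 1.6977] → [0.1326, 0.2518, -0.3740, 0.2456, -0.8422, -0.4799]
V = J·q̇ = [-0.7853, -0.3678, -0.6481, 1.0417, -0.5066, -0.5762]

-0.7853 -0.3678 -0.6481 1.0417 -0.5066 -0.5762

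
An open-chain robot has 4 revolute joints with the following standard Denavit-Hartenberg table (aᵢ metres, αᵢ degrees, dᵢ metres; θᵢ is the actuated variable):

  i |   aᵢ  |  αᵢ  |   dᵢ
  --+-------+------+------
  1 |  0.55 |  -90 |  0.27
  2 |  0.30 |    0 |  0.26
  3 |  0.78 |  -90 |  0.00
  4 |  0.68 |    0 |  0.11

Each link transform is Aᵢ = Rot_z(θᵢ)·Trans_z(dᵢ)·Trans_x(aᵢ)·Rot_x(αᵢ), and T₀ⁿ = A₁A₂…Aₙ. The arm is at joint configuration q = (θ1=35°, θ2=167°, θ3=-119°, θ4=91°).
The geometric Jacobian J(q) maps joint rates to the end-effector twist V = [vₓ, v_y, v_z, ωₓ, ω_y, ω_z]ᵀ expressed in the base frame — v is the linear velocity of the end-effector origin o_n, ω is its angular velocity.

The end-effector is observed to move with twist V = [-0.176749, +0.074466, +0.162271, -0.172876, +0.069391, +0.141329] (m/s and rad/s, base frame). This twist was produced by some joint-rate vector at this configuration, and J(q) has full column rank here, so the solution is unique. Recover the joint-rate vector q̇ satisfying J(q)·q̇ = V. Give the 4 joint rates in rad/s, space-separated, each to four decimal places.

0.2330 0.5490 -0.3930 0.1370

o_n = [0.8060, 0.0518, -0.4419]
J₁: ẑ×o_n = [-0.0518, 0.8060, 0.0000], ω = ẑ
J2: z=[-0.5736, 0.8192, 0.0000] o=[0.4505, 0.3155, 0.2700] → [-0.5832, -0.4083, -0.1399, -0.5736, 0.8192, 0.0000]
J3: z=[-0.5736, 0.8192, 0.0000] o=[0.0620, 0.3608, 0.2025] → [-0.5279, -0.3696, -0.4322, -0.5736, 0.8192, 0.0000]
J4: z=[-0.6087, -0.4263, -0.6691] o=[0.4895, 0.6601, -0.3771] → [-0.3795, -0.2512, 0.5053, -0.6087, -0.4263, -0.6691]
q̇ = J⁺·V = [0.2330, 0.5490, -0.3930, 0.1370]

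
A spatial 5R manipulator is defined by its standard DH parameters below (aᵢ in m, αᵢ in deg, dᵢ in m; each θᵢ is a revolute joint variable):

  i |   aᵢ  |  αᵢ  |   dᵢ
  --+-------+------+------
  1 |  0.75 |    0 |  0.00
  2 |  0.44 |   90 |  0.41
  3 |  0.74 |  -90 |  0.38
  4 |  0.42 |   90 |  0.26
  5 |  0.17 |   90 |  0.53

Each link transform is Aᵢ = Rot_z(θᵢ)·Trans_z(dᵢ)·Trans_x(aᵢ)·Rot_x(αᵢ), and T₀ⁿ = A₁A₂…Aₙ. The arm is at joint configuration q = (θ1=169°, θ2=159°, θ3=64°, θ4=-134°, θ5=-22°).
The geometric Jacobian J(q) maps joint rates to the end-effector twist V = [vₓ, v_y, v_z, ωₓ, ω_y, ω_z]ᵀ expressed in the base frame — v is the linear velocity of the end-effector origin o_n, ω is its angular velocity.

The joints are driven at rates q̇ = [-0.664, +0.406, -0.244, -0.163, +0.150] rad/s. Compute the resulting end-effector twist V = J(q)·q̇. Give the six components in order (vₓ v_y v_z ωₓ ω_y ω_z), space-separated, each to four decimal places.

o_n = [-0.7550, -0.3491, 0.4579]
J₁: ẑ×o_n = [0.3491, -0.7550, 0.0000], ω = ẑ
J2: z=[0.0000, 0.0000, 1.0000] o=[-0.7362, 0.1431, 0.0000] → [0.4922, -0.0187, 0.0000, 0.0000, 0.0000, 1.0000]
J3: z=[-0.5299, -0.8480, 0.0000] o=[-0.3631, -0.0901, 0.4100] → [-0.0406, 0.0254, -0.1951, -0.5299, -0.8480, 0.0000]
J4: z=[-0.7622, 0.4763, 0.4384] o=[-0.2893, -0.5842, 1.0751] → [-0.3971, -0.6746, 0.0425, -0.7622, 0.4763, 0.4384]
J5: z=[0.1007, 0.7562, -0.6465] o=[-0.7561, -0.6488, 0.9269] → [-0.1609, 0.0465, 0.0293, 0.1007, 0.7562, -0.6465]
V = J·q̇ = [0.0185, 0.6044, 0.0451, 0.2686, 0.2427, -0.4264]

0.0185 0.6044 0.0451 0.2686 0.2427 -0.4264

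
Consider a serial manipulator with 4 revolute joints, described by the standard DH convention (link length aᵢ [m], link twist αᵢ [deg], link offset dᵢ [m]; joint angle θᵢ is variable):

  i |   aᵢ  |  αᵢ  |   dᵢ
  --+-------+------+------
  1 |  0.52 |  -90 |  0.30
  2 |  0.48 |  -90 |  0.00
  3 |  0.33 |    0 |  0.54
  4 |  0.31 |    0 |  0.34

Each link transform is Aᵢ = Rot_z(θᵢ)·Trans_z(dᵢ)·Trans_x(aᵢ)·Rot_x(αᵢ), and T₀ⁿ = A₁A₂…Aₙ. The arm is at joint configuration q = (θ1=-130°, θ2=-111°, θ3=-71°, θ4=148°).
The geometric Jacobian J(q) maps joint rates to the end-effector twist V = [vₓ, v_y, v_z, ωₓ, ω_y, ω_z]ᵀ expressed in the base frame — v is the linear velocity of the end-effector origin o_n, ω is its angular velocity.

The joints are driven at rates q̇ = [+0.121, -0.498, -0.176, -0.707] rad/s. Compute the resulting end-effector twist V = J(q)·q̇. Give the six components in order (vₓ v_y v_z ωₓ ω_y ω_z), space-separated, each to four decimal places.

o_n = [-0.7033, -0.8537, 1.2289]
J₁: ẑ×o_n = [0.8537, -0.7033, 0.0000], ω = ẑ
J2: z=[0.7660, -0.6428, 0.0000] o=[-0.3342, -0.3983, 0.3000] → [-0.5971, -0.7116, -0.5860, 0.7660, -0.6428, 0.0000]
J3: z=[-0.6001, -0.7152, 0.3584] o=[-0.2237, -0.2666, 0.7481] → [-0.1334, 0.1166, 0.0093, -0.6001, -0.7152, 0.3584]
J4: z=[-0.6001, -0.7152, 0.3584] o=[-0.2840, -0.8238, 1.0419] → [-0.1230, -0.0381, -0.2820, -0.6001, -0.7152, 0.3584]
V = J·q̇ = [0.5111, 0.2757, 0.4896, 0.1484, 0.9516, -0.1954]

0.5111 0.2757 0.4896 0.1484 0.9516 -0.1954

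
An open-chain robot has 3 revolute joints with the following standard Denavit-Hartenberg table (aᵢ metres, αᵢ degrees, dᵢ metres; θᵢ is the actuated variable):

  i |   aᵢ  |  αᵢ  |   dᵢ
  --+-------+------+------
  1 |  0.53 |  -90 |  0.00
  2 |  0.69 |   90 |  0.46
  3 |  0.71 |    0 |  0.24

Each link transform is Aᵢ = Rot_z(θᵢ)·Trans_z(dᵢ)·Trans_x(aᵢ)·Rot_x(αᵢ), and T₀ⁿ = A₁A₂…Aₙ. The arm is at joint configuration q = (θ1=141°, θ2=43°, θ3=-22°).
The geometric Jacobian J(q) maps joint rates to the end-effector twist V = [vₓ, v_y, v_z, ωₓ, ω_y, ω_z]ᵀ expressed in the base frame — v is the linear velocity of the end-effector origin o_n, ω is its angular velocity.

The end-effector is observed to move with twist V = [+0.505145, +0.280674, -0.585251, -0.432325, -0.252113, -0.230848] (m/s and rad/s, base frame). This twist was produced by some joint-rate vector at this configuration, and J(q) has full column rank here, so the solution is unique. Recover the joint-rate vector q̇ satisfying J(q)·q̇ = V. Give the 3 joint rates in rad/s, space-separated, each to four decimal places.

o_n = [-1.4275, 0.9063, -0.7440]
J₁: ẑ×o_n = [-0.9063, -1.4275, 0.0000], ω = ẑ
J2: z=[-0.6293, -0.7771, 0.0000] o=[-0.4119, 0.3335, 0.0000] → [0.5782, -0.4682, -1.1498, -0.6293, -0.7771, 0.0000]
J3: z=[-0.5300, 0.4292, 0.7314] o=[-1.0935, 0.2936, -0.4706] → [-0.5655, -0.3892, -0.1814, -0.5300, 0.4292, 0.7314]
q̇ = J⁺·V = [-0.4210, 0.4680, 0.2600]

-0.4210 0.4680 0.2600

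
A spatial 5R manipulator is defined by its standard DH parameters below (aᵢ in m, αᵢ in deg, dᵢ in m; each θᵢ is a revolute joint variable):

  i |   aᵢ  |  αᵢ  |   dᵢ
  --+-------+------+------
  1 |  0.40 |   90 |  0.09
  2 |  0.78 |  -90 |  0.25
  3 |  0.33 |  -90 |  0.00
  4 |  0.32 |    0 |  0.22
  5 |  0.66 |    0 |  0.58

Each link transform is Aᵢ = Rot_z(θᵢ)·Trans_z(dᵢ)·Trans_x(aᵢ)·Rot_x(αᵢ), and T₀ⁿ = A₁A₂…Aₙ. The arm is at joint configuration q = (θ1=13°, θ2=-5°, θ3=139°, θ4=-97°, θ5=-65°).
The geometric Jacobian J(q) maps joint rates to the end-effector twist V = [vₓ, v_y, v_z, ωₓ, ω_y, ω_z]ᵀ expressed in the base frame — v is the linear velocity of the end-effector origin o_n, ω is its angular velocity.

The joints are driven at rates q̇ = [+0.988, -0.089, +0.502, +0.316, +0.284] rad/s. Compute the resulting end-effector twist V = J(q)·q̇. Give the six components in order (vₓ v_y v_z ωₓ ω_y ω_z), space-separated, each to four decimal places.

o_n = [1.1701, -0.8328, 0.5652]
J₁: ẑ×o_n = [0.8328, 1.1701, -0.0000], ω = ẑ
J2: z=[0.2250, -0.9744, 0.0000] o=[0.3897, 0.0900, 0.0900] → [-0.4630, -0.1069, 0.5528, 0.2250, -0.9744, 0.0000]
J3: z=[0.0849, 0.0196, 0.9962] o=[1.2031, 0.0212, 0.0220] → [0.8614, -0.0790, -0.0719, 0.0849, 0.0196, 0.9962]
J4: z=[-0.4670, -0.8824, 0.0572] o=[0.9127, 0.1763, 0.0437] → [-0.4024, 0.2583, 0.6985, -0.4670, -0.8824, 0.0572]
J5: z=[-0.4670, -0.8824, 0.0572] o=[0.8712, -0.0299, 0.3701] → [-0.1262, 0.1082, 0.6387, -0.4670, -0.8824, 0.0572]
V = J·q̇ = [1.1334, 1.2383, 0.3168, -0.2576, -0.4329, 1.5224]

1.1334 1.2383 0.3168 -0.2576 -0.4329 1.5224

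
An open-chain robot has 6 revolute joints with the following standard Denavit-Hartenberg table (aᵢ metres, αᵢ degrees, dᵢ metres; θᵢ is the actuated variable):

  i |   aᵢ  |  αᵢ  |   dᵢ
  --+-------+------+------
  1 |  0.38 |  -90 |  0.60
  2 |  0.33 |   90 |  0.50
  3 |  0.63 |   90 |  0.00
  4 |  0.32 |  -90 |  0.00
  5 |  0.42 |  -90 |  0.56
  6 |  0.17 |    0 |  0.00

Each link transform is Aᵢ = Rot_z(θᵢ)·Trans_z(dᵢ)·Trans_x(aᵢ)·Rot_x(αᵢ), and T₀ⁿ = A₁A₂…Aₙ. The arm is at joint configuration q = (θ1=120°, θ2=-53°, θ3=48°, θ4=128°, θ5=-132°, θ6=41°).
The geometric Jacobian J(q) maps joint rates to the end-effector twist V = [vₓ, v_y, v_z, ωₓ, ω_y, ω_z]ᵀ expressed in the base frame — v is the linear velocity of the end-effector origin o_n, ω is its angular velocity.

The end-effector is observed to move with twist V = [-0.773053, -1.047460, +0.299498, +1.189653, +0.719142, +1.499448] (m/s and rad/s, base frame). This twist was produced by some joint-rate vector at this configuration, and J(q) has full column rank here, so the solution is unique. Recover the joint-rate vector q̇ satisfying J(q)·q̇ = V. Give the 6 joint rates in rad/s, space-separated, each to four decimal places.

0.9830 -0.2710 -0.0540 0.5230 0.2180 0.8140

o_n = [-0.9604, 0.7548, 1.0802]
J₁: ẑ×o_n = [-0.7548, -0.9604, 0.0000], ω = ẑ
J2: z=[-0.8660, -0.5000, 0.0000] o=[-0.1900, 0.3291, 0.6000] → [-0.2401, 0.4159, -0.7539, -0.8660, -0.5000, 0.0000]
J3: z=[0.3993, -0.6916, 0.6018] o=[-0.7223, 0.2511, 0.8635] → [-0.4530, -0.2298, 0.0365, 0.3993, -0.6916, 0.6018]
J4: z=[0.3559, 0.7219, 0.5935] o=[-1.2546, 0.2367, 1.2002] → [-0.3941, 0.2173, -0.0280, 0.3559, 0.7219, 0.5935]
J5: z=[0.4200, 0.4438, -0.7916] o=[-0.9875, 0.0668, 1.2467] → [0.4707, 0.0485, 0.2769, 0.4200, 0.4438, -0.7916]
J6: z=[0.8585, 0.0885, 0.5051] o=[-0.8758, 0.6899, 0.9478] → [-0.0211, -0.1564, 0.0632, 0.8585, 0.0885, 0.5051]
q̇ = J⁺·V = [0.9830, -0.2710, -0.0540, 0.5230, 0.2180, 0.8140]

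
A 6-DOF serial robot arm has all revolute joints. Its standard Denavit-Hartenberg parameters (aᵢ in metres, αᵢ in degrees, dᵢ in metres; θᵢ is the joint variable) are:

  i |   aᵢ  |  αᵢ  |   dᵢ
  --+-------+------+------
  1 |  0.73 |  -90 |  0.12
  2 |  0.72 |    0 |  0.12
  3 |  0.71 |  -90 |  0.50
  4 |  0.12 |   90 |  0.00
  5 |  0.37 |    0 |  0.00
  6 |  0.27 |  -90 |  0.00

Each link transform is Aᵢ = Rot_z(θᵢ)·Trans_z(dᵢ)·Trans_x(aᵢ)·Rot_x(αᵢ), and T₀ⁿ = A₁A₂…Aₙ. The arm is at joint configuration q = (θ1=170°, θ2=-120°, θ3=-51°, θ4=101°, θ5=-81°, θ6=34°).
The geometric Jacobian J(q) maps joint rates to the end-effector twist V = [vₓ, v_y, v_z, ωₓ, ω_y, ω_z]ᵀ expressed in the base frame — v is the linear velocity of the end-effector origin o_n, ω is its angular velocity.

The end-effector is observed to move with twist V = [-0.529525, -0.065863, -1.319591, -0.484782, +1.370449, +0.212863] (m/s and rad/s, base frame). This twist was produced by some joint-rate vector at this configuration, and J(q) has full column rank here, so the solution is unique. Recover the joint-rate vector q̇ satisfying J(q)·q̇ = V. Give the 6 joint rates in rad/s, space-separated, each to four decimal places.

-0.1750 -0.5050 -0.8860 0.4950 0.1850 -0.8430

o_n = [0.2998, -0.3216, 0.2878]
J₁: ẑ×o_n = [0.3216, 0.2998, -0.0000], ω = ẑ
J2: z=[-0.1736, -0.9848, 0.0000] o=[-0.7189, 0.1268, 0.1200] → [-0.1653, 0.0291, 1.0811, -0.1736, -0.9848, 0.0000]
J3: z=[-0.1736, -0.9848, 0.0000] o=[-0.3852, -0.0539, 0.7435] → [0.4488, -0.0791, 0.7211, -0.1736, -0.9848, 0.0000]
J4: z=[-0.1541, 0.0272, 0.9877] o=[0.2186, -0.6681, 0.8546] → [-0.3577, -0.0071, -0.0556, -0.1541, 0.0272, 0.9877]
J5: z=[0.9879, 0.0196, 0.1536] o=[0.2167, -0.5482, 0.8510] → [-0.0458, 0.5692, 0.2222, 0.9879, 0.0196, 0.1536]
J6: z=[0.9879, 0.0196, 0.1536] o=[0.2722, -0.5002, 0.4884] → [-0.0314, 0.2024, 0.1760, 0.9879, 0.0196, 0.1536]
q̇ = J⁺·V = [-0.1750, -0.5050, -0.8860, 0.4950, 0.1850, -0.8430]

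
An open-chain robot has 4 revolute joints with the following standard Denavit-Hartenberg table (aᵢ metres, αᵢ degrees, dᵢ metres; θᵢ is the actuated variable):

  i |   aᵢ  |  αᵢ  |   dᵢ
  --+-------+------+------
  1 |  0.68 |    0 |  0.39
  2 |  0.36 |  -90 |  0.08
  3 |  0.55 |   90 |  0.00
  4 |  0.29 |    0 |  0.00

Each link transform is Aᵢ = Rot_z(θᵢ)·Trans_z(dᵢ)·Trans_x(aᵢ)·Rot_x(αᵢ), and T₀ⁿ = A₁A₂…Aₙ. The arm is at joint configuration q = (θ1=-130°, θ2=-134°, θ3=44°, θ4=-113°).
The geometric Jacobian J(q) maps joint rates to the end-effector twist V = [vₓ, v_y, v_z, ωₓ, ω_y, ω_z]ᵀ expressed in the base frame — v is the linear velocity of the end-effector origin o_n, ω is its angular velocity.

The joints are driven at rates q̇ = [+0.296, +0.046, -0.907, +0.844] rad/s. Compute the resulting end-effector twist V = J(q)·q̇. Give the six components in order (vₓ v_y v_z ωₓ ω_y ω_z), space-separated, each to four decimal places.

o_n = [-0.2421, 0.1774, 0.1667]
J₁: ẑ×o_n = [-0.1774, -0.2421, 0.0000], ω = ẑ
J2: z=[0.0000, 0.0000, 1.0000] o=[-0.4371, -0.5209, 0.3900] → [-0.6983, 0.1950, 0.0000, 0.0000, 0.0000, 1.0000]
J3: z=[-0.9945, -0.1045, 0.0000] o=[-0.4747, -0.1629, 0.4700] → [0.0317, -0.3017, -0.3141, -0.9945, -0.1045, 0.0000]
J4: z=[-0.0726, 0.6909, 0.7193] o=[-0.5161, 0.2306, 0.0879] → [0.0926, 0.2028, -0.1854, -0.0726, 0.6909, 0.7193]
V = J·q̇ = [-0.0352, 0.3821, 0.1284, 0.8407, 0.6779, 0.9491]

-0.0352 0.3821 0.1284 0.8407 0.6779 0.9491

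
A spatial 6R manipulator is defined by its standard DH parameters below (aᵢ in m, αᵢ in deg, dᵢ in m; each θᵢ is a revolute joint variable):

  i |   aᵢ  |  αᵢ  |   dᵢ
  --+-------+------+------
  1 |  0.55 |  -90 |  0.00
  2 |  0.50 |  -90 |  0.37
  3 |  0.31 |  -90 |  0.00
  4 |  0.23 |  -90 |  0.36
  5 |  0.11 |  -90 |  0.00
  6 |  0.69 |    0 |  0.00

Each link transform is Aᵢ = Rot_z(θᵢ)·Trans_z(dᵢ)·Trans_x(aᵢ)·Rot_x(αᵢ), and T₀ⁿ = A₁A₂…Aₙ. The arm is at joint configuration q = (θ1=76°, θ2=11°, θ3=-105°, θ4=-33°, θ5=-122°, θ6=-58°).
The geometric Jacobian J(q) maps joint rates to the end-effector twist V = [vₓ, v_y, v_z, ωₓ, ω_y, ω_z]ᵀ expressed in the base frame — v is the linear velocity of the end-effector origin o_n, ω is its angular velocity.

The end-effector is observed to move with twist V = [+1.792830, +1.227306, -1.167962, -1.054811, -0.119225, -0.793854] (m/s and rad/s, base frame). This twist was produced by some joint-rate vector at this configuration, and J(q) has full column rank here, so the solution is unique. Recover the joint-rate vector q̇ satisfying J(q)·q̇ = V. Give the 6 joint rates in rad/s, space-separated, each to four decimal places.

o_n = [-0.7100, 1.9348, 0.2876]
J₁: ẑ×o_n = [-1.9348, -0.7100, 0.0000], ω = ẑ
J2: z=[-0.9703, 0.2419, 0.0000] o=[0.1331, 0.5337, 0.0000] → [0.0696, 0.2790, -1.1555, -0.9703, 0.2419, 0.0000]
J3: z=[-0.0462, -0.1851, -0.9816] o=[-0.1072, 1.0994, -0.0954] → [0.7491, 0.6094, -0.1502, -0.0462, -0.1851, -0.9816]
J4: z=[-0.0217, 0.9826, -0.1843] o=[-0.4168, 1.0954, -0.0801] → [0.5160, 0.0620, 0.2699, -0.0217, 0.9826, -0.1843]
J5: z=[-0.5052, 0.1483, 0.8502] o=[-0.6231, 1.4235, -0.2599] → [-0.3535, 0.2027, -0.2454, -0.5052, 0.1483, 0.8502]
J6: z=[-0.7432, 0.4261, -0.5159] o=[-0.5748, 1.5217, -0.2483] → [0.4415, 0.4680, -0.2494, -0.7432, 0.4261, -0.5159]
q̇ = J⁺·V = [-0.9280, 0.7520, 0.4070, -0.3300, 0.5750, 0.0310]

-0.9280 0.7520 0.4070 -0.3300 0.5750 0.0310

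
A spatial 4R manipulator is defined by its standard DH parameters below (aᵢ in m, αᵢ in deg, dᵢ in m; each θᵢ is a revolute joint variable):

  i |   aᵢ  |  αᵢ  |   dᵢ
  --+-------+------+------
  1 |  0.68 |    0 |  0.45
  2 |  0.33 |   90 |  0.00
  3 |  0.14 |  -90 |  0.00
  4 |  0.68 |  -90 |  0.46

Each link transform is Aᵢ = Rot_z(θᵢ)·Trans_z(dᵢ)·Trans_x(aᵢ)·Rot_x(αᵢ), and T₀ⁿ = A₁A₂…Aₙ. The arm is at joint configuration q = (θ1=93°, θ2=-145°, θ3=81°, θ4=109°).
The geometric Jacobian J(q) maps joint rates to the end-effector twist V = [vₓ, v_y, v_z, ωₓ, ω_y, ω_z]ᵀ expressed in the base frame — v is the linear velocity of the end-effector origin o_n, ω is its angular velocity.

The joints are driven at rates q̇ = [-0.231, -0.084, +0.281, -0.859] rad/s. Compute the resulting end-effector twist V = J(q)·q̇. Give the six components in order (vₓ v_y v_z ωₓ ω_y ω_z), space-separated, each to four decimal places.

0.5201 -0.0777 0.4143 0.3009 -0.8416 -0.4494

o_n = [0.3867, 1.1829, 0.4416]
J₁: ẑ×o_n = [-1.1829, 0.3867, 0.0000], ω = ẑ
J2: z=[0.0000, 0.0000, 1.0000] o=[-0.0356, 0.6791, 0.4500] → [-0.5039, 0.4223, 0.0000, 0.0000, 0.0000, 1.0000]
J3: z=[-0.7880, -0.6157, 0.0000] o=[0.1676, 0.4190, 0.4500] → [0.0052, -0.0066, -0.4671, -0.7880, -0.6157, 0.0000]
J4: z=[-0.6081, 0.7783, 0.1564] o=[0.1811, 0.4018, 0.5883] → [-0.2364, -0.0570, -0.6350, -0.6081, 0.7783, 0.1564]
V = J·q̇ = [0.5201, -0.0777, 0.4143, 0.3009, -0.8416, -0.4494]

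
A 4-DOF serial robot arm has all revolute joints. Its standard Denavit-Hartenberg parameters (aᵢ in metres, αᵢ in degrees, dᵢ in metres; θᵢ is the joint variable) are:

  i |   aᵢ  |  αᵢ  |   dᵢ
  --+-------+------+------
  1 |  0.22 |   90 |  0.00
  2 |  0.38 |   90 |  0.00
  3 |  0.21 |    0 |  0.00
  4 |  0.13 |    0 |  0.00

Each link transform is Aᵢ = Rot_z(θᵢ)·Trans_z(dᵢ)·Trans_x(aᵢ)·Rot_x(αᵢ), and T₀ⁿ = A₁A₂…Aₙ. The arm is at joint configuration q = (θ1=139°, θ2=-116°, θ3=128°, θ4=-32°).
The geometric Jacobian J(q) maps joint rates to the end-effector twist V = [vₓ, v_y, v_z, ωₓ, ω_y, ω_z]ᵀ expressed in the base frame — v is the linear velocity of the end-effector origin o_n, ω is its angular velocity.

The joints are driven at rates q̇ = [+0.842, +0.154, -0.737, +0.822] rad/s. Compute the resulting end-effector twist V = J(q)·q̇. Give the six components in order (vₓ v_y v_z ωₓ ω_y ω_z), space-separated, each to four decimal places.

-0.1777 0.1497 -0.1157 0.1587 0.0661 0.8793

o_n = [0.1058, 0.2986, -0.2131]
J₁: ẑ×o_n = [-0.2986, 0.1058, 0.0000], ω = ẑ
J2: z=[0.6561, 0.7547, 0.0000] o=[-0.1660, 0.1443, 0.0000] → [-0.1608, 0.1398, -0.1039, 0.6561, 0.7547, 0.0000]
J3: z=[0.6783, -0.5897, 0.4384] o=[-0.0403, 0.0350, -0.3415] → [-0.1913, -0.0231, 0.2649, 0.6783, -0.5897, 0.4384]
J4: z=[0.6783, -0.5897, 0.4384] o=[0.0255, 0.1971, -0.2253] → [-0.0517, 0.0269, 0.1162, 0.6783, -0.5897, 0.4384]
V = J·q̇ = [-0.1777, 0.1497, -0.1157, 0.1587, 0.0661, 0.8793]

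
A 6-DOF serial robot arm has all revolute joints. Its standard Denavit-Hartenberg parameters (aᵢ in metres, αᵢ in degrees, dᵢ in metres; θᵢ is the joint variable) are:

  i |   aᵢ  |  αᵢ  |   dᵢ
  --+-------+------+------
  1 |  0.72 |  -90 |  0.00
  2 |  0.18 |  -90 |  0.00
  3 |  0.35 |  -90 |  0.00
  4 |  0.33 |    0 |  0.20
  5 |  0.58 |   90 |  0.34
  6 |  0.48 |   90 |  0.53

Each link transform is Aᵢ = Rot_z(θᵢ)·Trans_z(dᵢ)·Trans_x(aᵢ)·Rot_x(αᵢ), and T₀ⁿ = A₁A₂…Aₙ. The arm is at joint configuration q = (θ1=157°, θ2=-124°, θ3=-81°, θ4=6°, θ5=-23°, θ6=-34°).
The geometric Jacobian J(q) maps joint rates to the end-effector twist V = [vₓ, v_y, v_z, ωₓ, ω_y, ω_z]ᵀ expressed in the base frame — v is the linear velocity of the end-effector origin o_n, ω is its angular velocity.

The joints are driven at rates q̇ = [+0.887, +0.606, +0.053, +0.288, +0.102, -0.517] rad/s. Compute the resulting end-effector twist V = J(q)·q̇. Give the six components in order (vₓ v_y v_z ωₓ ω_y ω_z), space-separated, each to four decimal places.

o_n = [-1.4395, -0.9077, 0.9848]
J₁: ẑ×o_n = [0.9077, -1.4395, 0.0000], ω = ẑ
J2: z=[-0.3907, -0.9205, 0.0000] o=[-0.6628, 0.2813, 0.0000] → [-0.9065, 0.3848, -0.2504, -0.3907, -0.9205, 0.0000]
J3: z=[-0.7631, 0.3239, 0.5592] o=[-0.5701, 0.2420, 0.1492] → [0.9136, 0.1515, 1.1590, -0.7631, 0.3239, 0.5592]
J4: z=[0.5695, -0.0718, 0.8188] o=[-0.6770, -0.0882, 0.1946] → [0.6143, -1.0744, -0.5215, 0.5695, -0.0718, 0.8188]
J5: z=[0.5695, -0.0718, 0.8188] o=[-0.6370, -0.4233, 0.3817] → [0.3533, -1.0006, -0.3335, 0.5695, -0.0718, 0.8188]
J6: z=[-0.6405, 0.5856, 0.4968] o=[-0.7422, -0.9160, 0.8268] → [0.0884, -0.2453, 0.4030, -0.6405, 0.5856, 0.4968]
V = J·q̇ = [0.4715, -1.3203, -0.4829, 0.2760, -0.8714, 0.9791]

0.4715 -1.3203 -0.4829 0.2760 -0.8714 0.9791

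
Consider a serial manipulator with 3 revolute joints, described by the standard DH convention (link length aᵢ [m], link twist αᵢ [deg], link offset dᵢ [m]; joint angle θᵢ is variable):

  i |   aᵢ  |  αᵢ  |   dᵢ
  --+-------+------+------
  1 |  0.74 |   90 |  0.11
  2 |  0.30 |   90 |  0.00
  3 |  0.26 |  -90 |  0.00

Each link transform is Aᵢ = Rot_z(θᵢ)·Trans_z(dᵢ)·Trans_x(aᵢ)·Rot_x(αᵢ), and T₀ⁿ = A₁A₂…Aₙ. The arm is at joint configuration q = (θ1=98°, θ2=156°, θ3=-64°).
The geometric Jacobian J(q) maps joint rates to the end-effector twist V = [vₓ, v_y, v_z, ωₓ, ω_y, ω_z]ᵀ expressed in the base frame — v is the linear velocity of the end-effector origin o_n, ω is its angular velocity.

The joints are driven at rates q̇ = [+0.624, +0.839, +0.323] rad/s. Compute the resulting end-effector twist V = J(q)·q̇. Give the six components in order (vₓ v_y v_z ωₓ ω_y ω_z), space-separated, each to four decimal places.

-0.1376 -0.3789 -0.2866 0.8126 0.2469 0.9191

o_n = [-0.2818, 0.3258, 0.2784]
J₁: ẑ×o_n = [-0.3258, -0.2818, 0.0000], ω = ẑ
J2: z=[0.9903, 0.1392, 0.0000] o=[-0.1030, 0.7328, 0.1100] → [0.0234, -0.1667, -0.3782, 0.9903, 0.1392, 0.0000]
J3: z=[-0.0566, 0.4028, 0.9135] o=[-0.0648, 0.4614, 0.2320] → [0.1426, -0.1955, 0.0950, -0.0566, 0.4028, 0.9135]
V = J·q̇ = [-0.1376, -0.3789, -0.2866, 0.8126, 0.2469, 0.9191]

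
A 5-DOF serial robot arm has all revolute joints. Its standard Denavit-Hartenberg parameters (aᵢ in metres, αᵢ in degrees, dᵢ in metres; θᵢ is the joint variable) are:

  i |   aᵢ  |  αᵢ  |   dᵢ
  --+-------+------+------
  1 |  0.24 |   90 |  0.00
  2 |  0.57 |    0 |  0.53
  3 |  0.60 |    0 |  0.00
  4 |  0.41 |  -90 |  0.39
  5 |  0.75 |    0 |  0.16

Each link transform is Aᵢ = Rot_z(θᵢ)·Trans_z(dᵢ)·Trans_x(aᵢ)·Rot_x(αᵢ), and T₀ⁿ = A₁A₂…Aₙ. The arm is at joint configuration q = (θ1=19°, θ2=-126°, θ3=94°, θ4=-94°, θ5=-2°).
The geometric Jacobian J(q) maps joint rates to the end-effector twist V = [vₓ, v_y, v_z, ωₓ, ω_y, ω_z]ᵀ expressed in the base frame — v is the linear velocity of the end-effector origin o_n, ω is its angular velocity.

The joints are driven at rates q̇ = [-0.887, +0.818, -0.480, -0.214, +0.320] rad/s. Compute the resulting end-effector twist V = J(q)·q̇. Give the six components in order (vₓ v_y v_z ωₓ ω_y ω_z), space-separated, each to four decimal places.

-0.3369 0.2674 -0.1773 0.2852 -0.0330 -1.0751

o_n = [0.1773, -0.9397, -1.8112]
J₁: ẑ×o_n = [0.9397, 0.1773, -0.0000], ω = ẑ
J2: z=[0.3256, -0.9455, 0.0000] o=[0.2269, 0.0781, 0.0000] → [1.7125, 0.5897, -0.3783, 0.3256, -0.9455, 0.0000]
J3: z=[0.3256, -0.9455, 0.0000] o=[0.0827, -0.5321, -0.4611] → [1.2765, 0.4395, -0.0433, 0.3256, -0.9455, 0.0000]
J4: z=[0.3256, -0.9455, 0.0000] o=[0.5638, -0.3664, -0.7791] → [0.9759, 0.3360, -0.5521, 0.3256, -0.9455, 0.0000]
J5: z=[0.7649, 0.2634, -0.5878] o=[0.4629, -0.8136, -1.1108] → [-0.2586, 0.7037, -0.0212, 0.7649, 0.2634, -0.5878]
V = J·q̇ = [-0.3369, 0.2674, -0.1773, 0.2852, -0.0330, -1.0751]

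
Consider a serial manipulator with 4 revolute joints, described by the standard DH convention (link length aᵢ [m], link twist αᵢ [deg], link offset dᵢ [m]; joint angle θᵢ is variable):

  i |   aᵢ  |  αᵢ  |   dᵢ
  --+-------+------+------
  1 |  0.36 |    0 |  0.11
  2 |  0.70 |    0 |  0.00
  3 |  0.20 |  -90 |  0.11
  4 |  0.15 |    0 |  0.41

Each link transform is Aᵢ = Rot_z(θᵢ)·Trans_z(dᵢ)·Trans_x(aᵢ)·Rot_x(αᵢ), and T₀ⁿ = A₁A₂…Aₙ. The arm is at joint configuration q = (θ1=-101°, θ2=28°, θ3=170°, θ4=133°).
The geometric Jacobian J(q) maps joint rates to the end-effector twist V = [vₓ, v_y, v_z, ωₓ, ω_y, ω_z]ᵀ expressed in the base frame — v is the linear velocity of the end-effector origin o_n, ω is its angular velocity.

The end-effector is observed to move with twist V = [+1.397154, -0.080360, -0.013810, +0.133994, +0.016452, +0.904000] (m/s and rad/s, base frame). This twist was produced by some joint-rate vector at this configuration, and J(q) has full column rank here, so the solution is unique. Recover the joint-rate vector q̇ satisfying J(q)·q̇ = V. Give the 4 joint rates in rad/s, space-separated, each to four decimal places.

0.8890 0.7950 -0.7800 -0.1350

o_n = [-0.2829, -0.9758, 0.1103]
J₁: ẑ×o_n = [0.9758, -0.2829, 0.0000], ω = ẑ
J2: z=[0.0000, 0.0000, 1.0000] o=[-0.0687, -0.3534, 0.1100] → [0.6224, -0.2142, 0.0000, 0.0000, 0.0000, 1.0000]
J3: z=[0.0000, 0.0000, 1.0000] o=[0.1360, -1.0228, 0.1100] → [-0.0470, -0.4189, 0.0000, 0.0000, 0.0000, 1.0000]
J4: z=[-0.9925, -0.1219, 0.0000] o=[0.1116, -0.8243, 0.2200] → [0.0134, -0.1089, 0.1023, -0.9925, -0.1219, 0.0000]
q̇ = J⁺·V = [0.8890, 0.7950, -0.7800, -0.1350]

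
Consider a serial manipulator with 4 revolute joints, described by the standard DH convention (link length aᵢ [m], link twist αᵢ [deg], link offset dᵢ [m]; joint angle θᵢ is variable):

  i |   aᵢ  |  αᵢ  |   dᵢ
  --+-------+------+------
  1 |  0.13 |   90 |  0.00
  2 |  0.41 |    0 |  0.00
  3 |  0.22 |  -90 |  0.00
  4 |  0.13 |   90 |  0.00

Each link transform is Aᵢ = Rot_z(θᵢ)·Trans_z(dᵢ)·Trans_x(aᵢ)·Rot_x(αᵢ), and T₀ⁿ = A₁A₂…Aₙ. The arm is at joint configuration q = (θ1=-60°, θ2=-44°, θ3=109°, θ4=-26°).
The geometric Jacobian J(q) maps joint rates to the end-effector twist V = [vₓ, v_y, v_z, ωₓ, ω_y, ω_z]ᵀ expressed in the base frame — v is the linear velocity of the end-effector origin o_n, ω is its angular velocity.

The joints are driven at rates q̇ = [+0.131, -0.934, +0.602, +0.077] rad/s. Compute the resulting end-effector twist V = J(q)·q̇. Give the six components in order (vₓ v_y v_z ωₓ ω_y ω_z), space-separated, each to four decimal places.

o_n = [0.2343, -0.5198, 0.0205]
J₁: ẑ×o_n = [0.5198, 0.2343, -0.0000], ω = ẑ
J2: z=[-0.8660, -0.5000, 0.0000] o=[0.0650, -0.1126, 0.0000] → [-0.0102, 0.0177, 0.4373, -0.8660, -0.5000, 0.0000]
J3: z=[-0.8660, -0.5000, 0.0000] o=[0.2125, -0.3680, -0.2848] → [-0.1526, 0.2644, 0.1424, -0.8660, -0.5000, 0.0000]
J4: z=[-0.4532, 0.7849, 0.4226] o=[0.2590, -0.4485, -0.0854] → [0.1132, 0.0376, 0.0516, -0.4532, 0.7849, 0.4226]
V = J·q̇ = [-0.0055, 0.1762, -0.3187, 0.2526, 0.2264, 0.1635]

-0.0055 0.1762 -0.3187 0.2526 0.2264 0.1635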